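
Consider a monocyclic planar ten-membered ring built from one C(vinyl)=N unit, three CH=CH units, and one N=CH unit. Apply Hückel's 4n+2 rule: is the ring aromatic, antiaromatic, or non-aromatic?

Aromatic

Check conjugation: each doubly-bonded ring atom is sp² with one p-orbital electron; each sp² =N– keeps its lone pair in-plane and puts one electron into the π system — every position has a p orbital, so the cyclic π system is continuous.
Tallying contributions gives 5 × 2 = 10 from the 5 double-bond units.
10 = 4(2) + 2, which satisfies Hückel's 4n+2 rule.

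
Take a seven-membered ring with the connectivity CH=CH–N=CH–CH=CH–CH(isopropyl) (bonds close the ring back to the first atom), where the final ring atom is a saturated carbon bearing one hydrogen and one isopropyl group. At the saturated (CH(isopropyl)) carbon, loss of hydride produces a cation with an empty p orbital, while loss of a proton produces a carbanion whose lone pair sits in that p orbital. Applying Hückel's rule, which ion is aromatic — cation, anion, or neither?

Once that carbon is sp², every ring atom has a p orbital and both ions are fully conjugated.
Cation: 3 × 2 + 0 = 6 π electrons → 4(1)+2, aromatic.
Anion: 3 × 2 + 2 = 8 π electrons → 4(2), antiaromatic.

The cation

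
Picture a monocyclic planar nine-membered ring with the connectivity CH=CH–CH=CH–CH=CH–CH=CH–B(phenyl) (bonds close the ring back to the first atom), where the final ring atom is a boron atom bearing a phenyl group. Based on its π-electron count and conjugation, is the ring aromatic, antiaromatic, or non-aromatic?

Antiaromatic

The p orbitals form a continuous loop: the double-bond atoms are sp², each contributing one p electron; the boron has an empty p orbital. The ring is fully conjugated.
Counting π electrons: 4 × 2 = 8 from the double-bond units + 0 from the B(phenyl) atom = 8.
8 is a 4n count (n = 2), so the planar conjugated ring is antiaromatic.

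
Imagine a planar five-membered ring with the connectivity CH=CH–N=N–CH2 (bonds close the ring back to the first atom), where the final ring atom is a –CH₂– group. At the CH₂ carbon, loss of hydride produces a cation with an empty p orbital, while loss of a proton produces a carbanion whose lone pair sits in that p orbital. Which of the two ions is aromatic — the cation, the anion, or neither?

In either ion the ring is fully conjugated: every atom, including the new sp² carbon, supplies a p orbital.
Cation: 2 × 2 + 0 = 4 π electrons → 4(1), antiaromatic.
Anion: 2 × 2 + 2 = 6 π electrons → 4(1)+2, aromatic.

The anion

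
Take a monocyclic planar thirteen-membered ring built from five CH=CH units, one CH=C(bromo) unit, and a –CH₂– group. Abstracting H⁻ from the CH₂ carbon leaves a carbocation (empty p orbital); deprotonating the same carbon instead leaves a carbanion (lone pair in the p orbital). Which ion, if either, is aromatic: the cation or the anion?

Both ions have a continuous loop of p orbitals — each ring atom is sp².
Cation: 6 × 2 + 0 = 12 π electrons → 4(3), antiaromatic.
Anion: 6 × 2 + 2 = 14 π electrons → 4(3)+2, aromatic.

The anion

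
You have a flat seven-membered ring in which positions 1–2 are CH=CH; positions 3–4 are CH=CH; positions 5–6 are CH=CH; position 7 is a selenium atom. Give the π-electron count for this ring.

8

Check conjugation: the double-bond atoms are sp², each contributing one p electron; the selenium donates one lone pair from its p orbital — every position has a p orbital, so the cyclic π system is continuous.
Tallying contributions gives 3 × 2 = 6 from the double-bond units + 2 from the Se atom = 8.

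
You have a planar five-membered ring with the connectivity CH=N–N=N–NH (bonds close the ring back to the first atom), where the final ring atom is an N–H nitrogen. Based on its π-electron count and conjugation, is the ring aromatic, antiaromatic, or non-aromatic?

Aromatic

All ring atoms are sp² and supply a p orbital to the ring (the double-bond atoms are sp², each contributing one p electron; each sp² =N– keeps its lone pair in-plane and puts one electron into the π system; the pyrrole-type nitrogen donates its lone pair from the p orbital); the conjugation is uninterrupted.
Adding the contributions, 2 × 2 = 4 from the double-bond units + 2 from the NH atom = 6.
6 = 4(1) + 2, which satisfies Hückel's 4n+2 rule.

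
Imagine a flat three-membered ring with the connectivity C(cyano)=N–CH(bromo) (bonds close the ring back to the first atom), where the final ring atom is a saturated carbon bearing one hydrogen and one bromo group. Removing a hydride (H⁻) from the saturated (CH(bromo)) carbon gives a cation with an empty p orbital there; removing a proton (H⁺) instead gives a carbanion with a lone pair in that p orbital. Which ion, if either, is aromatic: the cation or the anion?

In either ion the ring is fully conjugated: every atom, including the new sp² carbon, supplies a p orbital.
Cation: 1 × 2 + 0 = 2 π electrons → 4(0)+2, aromatic.
Anion: 1 × 2 + 2 = 4 π electrons → 4(1), antiaromatic.

The cation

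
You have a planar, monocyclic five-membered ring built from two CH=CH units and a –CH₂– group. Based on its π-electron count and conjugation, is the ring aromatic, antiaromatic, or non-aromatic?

Non-aromatic

Because the tetrahedral CH₂ carbon is sp³ and has no p orbital in the ring π system at the CH2 position, the π system cannot extend all the way around the ring.
Broken conjugation rules out both aromaticity and antiaromaticity.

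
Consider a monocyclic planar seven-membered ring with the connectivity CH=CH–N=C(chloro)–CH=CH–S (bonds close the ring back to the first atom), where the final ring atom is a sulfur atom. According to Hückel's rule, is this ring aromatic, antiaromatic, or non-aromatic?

Every ring atom contributes a p orbital perpendicular to the ring (the double-bond atoms are sp², each contributing one p electron; each =N– nitrogen is pyridine-type (lone pair in the sp² plane, one electron in the p orbital); the sulfur donates one lone pair from its p orbital), so the π system is cyclic and fully conjugated.
Counting π electrons: 3 × 2 = 6 from the double-bond units + 2 from the S atom = 8.
A 4n π count (8, n = 2) in a planar conjugated ring means antiaromatic.

Antiaromatic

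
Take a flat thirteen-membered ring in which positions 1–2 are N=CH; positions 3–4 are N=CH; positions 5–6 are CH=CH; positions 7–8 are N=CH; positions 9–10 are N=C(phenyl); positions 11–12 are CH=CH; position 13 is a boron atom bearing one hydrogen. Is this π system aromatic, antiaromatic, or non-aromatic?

All ring atoms are sp² and supply a p orbital to the ring (each doubly-bonded ring atom is sp² with one p-orbital electron; each sp² =N– keeps its lone pair in-plane and puts one electron into the π system; the boron has an empty p orbital); the conjugation is uninterrupted.
Tallying contributions gives 6 × 2 = 12 from the double-bond units + 0 from the BH atom = 12.
With 12 = 4·3 π electrons, Hückel's rule classifies the planar ring as antiaromatic.

Antiaromatic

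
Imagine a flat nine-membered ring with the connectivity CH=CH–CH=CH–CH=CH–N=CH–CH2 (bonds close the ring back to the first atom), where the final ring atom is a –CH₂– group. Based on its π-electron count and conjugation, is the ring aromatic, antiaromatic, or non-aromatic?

The CH2 position has four σ bonds — the tetrahedral CH₂ carbon is sp³ and has no p orbital in the ring π system — so the cyclic conjugation is interrupted.
A ring that is not fully conjugated cannot be aromatic or antiaromatic regardless of its π-electron count.

Non-aromatic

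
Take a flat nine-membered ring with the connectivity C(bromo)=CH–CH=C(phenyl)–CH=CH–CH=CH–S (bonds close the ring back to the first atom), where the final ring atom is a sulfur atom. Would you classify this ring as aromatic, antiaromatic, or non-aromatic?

Check conjugation: every atom in a ring double bond is sp² and brings one electron to the p orbital; the sulfur donates one lone pair from its p orbital — every position has a p orbital, so the cyclic π system is continuous.
π-electron count: 4 × 2 = 8 from the double-bond units + 2 from the S atom = 10.
That gives a 4n+2 count (10, n = 2).

Aromatic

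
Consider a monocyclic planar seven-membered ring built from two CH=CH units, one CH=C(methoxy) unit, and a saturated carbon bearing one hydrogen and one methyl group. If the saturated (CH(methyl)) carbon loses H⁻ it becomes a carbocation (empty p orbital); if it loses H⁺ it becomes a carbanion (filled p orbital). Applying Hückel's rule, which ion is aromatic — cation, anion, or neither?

The cation

In both ions every ring atom is sp² and contributes a p orbital, so both rings are fully conjugated.
Cation: 3 × 2 + 0 = 6 π electrons → 4(1)+2, aromatic.
Anion: 3 × 2 + 2 = 8 π electrons → 4(2), antiaromatic.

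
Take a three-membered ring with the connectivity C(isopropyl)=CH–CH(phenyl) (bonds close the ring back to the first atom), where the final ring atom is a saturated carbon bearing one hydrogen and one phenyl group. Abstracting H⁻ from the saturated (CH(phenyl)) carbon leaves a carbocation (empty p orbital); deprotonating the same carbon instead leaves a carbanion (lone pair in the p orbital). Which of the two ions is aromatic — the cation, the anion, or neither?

Both ions have a continuous loop of p orbitals — each ring atom is sp².
Cation: 1 × 2 + 0 = 2 π electrons → 4(0)+2, aromatic.
Anion: 1 × 2 + 2 = 4 π electrons → 4(1), antiaromatic.

The cation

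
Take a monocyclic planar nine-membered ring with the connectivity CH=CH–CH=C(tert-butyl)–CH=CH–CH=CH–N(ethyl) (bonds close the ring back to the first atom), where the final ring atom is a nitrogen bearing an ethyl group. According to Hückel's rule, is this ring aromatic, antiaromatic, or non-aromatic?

Aromatic

Check conjugation: the double-bond atoms are sp², each contributing one p electron; the pyrrole-type nitrogen donates its lone pair from the p orbital — every position has a p orbital, so the cyclic π system is continuous.
Counting π electrons: 4 × 2 = 8 from the double-bond units + 2 from the N(ethyl) atom = 10.
That gives a 4n+2 count (10, n = 2).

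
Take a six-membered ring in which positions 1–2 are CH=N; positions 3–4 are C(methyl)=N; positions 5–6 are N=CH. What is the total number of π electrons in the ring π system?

All ring atoms are sp² and supply a p orbital to the ring (the double-bond atoms are sp², each contributing one p electron; each sp² =N– keeps its lone pair in-plane and puts one electron into the π system); the conjugation is uninterrupted.
Adding the contributions, 3 × 2 = 6 from the 3 double-bond units.

6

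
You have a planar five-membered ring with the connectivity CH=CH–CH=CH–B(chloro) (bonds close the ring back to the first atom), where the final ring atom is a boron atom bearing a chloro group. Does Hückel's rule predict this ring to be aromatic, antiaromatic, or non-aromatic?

The p orbitals form a continuous loop: each doubly-bonded ring atom is sp² with one p-orbital electron; the boron has an empty p orbital. The ring is fully conjugated.
Tallying contributions gives 2 × 2 = 4 from the double-bond units + 0 from the B(chloro) atom = 4.
4 = 4(1); a planar, fully conjugated 4n system is antiaromatic.

Antiaromatic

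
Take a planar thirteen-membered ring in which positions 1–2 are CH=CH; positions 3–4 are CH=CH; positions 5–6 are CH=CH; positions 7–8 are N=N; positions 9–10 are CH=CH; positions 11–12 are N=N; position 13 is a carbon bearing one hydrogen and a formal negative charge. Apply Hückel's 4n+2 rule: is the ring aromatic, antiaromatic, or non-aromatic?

Aromatic

All ring atoms are sp² and supply a p orbital to the ring (the double-bond atoms are sp², each contributing one p electron; each sp² =N– keeps its lone pair in-plane and puts one electron into the π system; the carbanion's lone pair occupies the p orbital); the conjugation is uninterrupted.
π-electron count: 6 × 2 = 12 from the double-bond units + 2 from the CH(-) atom = 14.
That gives a 4n+2 count (14, n = 3).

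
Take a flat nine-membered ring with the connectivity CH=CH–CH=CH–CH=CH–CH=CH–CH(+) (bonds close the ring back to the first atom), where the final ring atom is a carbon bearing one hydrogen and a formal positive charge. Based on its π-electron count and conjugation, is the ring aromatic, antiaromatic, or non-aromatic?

The p orbitals form a continuous loop: the double-bond atoms are sp², each contributing one p electron; the carbocation has an empty p orbital. The ring is fully conjugated.
Adding the contributions, 4 × 2 = 8 from the double-bond units + 0 from the CH(+) atom = 8.
With 8 = 4·2 π electrons, Hückel's rule classifies the planar ring as antiaromatic.

Antiaromatic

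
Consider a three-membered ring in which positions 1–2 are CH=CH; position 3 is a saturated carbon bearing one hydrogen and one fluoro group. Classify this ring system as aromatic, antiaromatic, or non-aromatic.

Non-aromatic

Because that saturated carbon is sp³ and has no p orbital in the ring π system at the CH(fluoro) position, the π system cannot extend all the way around the ring.
Hückel's rule only applies to fully conjugated rings, so this one is simply non-aromatic.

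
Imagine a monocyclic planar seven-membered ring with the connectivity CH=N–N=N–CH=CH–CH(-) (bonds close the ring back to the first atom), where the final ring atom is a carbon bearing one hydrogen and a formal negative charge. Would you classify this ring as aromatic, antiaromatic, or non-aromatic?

Antiaromatic

Every ring atom contributes a p orbital perpendicular to the ring (every atom in a ring double bond is sp² and brings one electron to the p orbital; the doubly-bonded nitrogens are pyridine-type — their lone pairs lie in the ring plane, leaving one electron in the p orbital; the carbanion's lone pair occupies the p orbital), so the π system is cyclic and fully conjugated.
Adding the contributions, 3 × 2 = 6 from the double-bond units + 2 from the CH(-) atom = 8.
8 is a 4n count (n = 2), so the planar conjugated ring is antiaromatic.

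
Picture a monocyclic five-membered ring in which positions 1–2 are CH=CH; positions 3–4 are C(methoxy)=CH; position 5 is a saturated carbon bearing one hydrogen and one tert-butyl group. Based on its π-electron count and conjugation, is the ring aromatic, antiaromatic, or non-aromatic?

Non-aromatic

At the CH(tert-butyl) position, that saturated carbon is sp³ and has no p orbital in the ring π system; the ring's p-orbital overlap is broken there.
Hückel's rule only applies to fully conjugated rings, so this one is simply non-aromatic.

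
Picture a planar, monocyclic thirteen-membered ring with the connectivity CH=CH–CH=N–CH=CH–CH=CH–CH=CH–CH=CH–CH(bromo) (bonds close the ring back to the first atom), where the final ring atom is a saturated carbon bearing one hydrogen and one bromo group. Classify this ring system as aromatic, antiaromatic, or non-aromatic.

Non-aromatic

The CH(bromo) position has four σ bonds — that saturated carbon is sp³ and has no p orbital in the ring π system — so the cyclic conjugation is interrupted.
Broken conjugation rules out both aromaticity and antiaromaticity.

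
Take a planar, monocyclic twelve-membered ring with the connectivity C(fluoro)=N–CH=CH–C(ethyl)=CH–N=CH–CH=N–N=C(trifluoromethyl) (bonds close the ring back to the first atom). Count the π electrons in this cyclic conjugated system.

All ring atoms are sp² and supply a p orbital to the ring (each doubly-bonded ring atom is sp² with one p-orbital electron; the doubly-bonded nitrogens are pyridine-type — their lone pairs lie in the ring plane, leaving one electron in the p orbital); the conjugation is uninterrupted.
Adding the contributions, 6 × 2 = 12 from the 6 double-bond units.

12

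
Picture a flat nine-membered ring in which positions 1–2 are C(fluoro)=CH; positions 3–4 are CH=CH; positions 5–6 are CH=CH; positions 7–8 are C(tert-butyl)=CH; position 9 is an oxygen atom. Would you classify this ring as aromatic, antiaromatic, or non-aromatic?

Check conjugation: every atom in a ring double bond is sp² and brings one electron to the p orbital; the oxygen donates one lone pair from its p orbital — every position has a p orbital, so the cyclic π system is continuous.
Tallying contributions gives 4 × 2 = 8 from the double-bond units + 2 from the O atom = 10.
That gives a 4n+2 count (10, n = 2).

Aromatic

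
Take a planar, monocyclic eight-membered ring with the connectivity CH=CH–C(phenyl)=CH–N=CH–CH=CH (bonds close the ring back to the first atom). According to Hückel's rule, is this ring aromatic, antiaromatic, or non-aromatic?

Antiaromatic

All ring atoms are sp² and supply a p orbital to the ring (each doubly-bonded ring atom is sp² with one p-orbital electron; each =N– nitrogen is pyridine-type (lone pair in the sp² plane, one electron in the p orbital)); the conjugation is uninterrupted.
π-electron count: 4 × 2 = 8 from the 4 double-bond units.
A 4n π count (8, n = 2) in a planar conjugated ring means antiaromatic.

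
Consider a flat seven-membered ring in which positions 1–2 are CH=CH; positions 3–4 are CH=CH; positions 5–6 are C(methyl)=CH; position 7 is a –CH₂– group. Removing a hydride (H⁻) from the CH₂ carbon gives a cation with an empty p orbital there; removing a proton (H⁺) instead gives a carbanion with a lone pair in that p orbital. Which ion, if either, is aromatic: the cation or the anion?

The cation

In either ion the ring is fully conjugated: every atom, including the new sp² carbon, supplies a p orbital.
Cation: 3 × 2 + 0 = 6 π electrons → 4(1)+2, aromatic.
Anion: 3 × 2 + 2 = 8 π electrons → 4(2), antiaromatic.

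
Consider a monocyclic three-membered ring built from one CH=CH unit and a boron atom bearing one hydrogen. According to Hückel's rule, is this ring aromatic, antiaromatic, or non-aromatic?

Every ring atom contributes a p orbital perpendicular to the ring (the double-bond atoms are sp², each contributing one p electron; the boron has an empty p orbital), so the π system is cyclic and fully conjugated.
Tallying contributions gives 1 × 2 = 2 from the double-bond unit + 0 from the BH atom = 2.
Since 2 = 4·0 + 2, the ring meets the 4n+2 criterion.

Aromatic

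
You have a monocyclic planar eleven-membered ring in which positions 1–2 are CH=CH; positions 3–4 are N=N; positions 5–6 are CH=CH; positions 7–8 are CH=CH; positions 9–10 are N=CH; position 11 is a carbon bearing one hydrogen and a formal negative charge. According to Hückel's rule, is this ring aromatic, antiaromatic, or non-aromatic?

Every ring atom contributes a p orbital perpendicular to the ring (every atom in a ring double bond is sp² and brings one electron to the p orbital; each sp² =N– keeps its lone pair in-plane and puts one electron into the π system; the carbanion's lone pair occupies the p orbital), so the π system is cyclic and fully conjugated.
Counting π electrons: 5 × 2 = 10 from the double-bond units + 2 from the CH(-) atom = 12.
12 is a 4n count (n = 3), so the planar conjugated ring is antiaromatic.

Antiaromatic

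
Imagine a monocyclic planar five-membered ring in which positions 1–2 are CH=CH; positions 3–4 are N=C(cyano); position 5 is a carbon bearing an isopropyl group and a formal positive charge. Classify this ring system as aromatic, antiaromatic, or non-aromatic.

Every ring atom contributes a p orbital perpendicular to the ring (the double-bond atoms are sp², each contributing one p electron; each sp² =N– keeps its lone pair in-plane and puts one electron into the π system; the carbocation has an empty p orbital), so the π system is cyclic and fully conjugated.
Counting π electrons: 2 × 2 = 4 from the double-bond units + 0 from the C(isopropyl)(+) atom = 4.
4 is a 4n count (n = 1), so the planar conjugated ring is antiaromatic.

Antiaromatic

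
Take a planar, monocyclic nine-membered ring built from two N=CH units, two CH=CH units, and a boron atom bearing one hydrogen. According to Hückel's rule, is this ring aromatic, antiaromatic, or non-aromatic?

The p orbitals form a continuous loop: the double-bond atoms are sp², each contributing one p electron; the doubly-bonded nitrogens are pyridine-type — their lone pairs lie in the ring plane, leaving one electron in the p orbital; the boron has an empty p orbital. The ring is fully conjugated.
π-electron count: 4 × 2 = 8 from the double-bond units + 0 from the BH atom = 8.
8 = 4(2); a planar, fully conjugated 4n system is antiaromatic.

Antiaromatic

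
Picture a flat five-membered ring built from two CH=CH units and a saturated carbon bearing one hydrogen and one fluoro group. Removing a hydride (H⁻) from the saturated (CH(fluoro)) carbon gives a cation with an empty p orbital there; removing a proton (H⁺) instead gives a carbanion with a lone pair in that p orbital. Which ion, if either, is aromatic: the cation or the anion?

The anion

Once that carbon is sp², every ring atom has a p orbital and both ions are fully conjugated.
Cation: 2 × 2 + 0 = 4 π electrons → 4(1), antiaromatic.
Anion: 2 × 2 + 2 = 6 π electrons → 4(1)+2, aromatic.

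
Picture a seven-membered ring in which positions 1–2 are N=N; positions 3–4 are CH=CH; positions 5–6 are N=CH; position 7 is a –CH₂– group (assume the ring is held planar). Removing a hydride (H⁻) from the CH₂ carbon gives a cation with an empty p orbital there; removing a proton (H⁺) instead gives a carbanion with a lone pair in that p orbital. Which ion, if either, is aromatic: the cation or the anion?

The cation

Both ions have a continuous loop of p orbitals — each ring atom is sp².
Cation: 3 × 2 + 0 = 6 π electrons → 4(1)+2, aromatic.
Anion: 3 × 2 + 2 = 8 π electrons → 4(2), antiaromatic.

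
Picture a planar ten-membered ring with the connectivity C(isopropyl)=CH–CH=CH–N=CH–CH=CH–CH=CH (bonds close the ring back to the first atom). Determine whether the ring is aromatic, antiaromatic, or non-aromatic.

All ring atoms are sp² and supply a p orbital to the ring (every atom in a ring double bond is sp² and brings one electron to the p orbital; the doubly-bonded nitrogens are pyridine-type — their lone pairs lie in the ring plane, leaving one electron in the p orbital); the conjugation is uninterrupted.
π-electron count: 5 × 2 = 10 from the 5 double-bond units.
That gives a 4n+2 count (10, n = 2).

Aromatic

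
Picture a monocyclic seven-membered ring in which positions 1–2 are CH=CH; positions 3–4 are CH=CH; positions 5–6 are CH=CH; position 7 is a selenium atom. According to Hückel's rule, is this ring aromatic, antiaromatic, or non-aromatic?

Antiaromatic

Every ring atom contributes a p orbital perpendicular to the ring (each doubly-bonded ring atom is sp² with one p-orbital electron; the selenium donates one lone pair from its p orbital), so the π system is cyclic and fully conjugated.
Counting π electrons: 3 × 2 = 6 from the double-bond units + 2 from the Se atom = 8.
With 8 = 4·2 π electrons, Hückel's rule classifies the planar ring as antiaromatic.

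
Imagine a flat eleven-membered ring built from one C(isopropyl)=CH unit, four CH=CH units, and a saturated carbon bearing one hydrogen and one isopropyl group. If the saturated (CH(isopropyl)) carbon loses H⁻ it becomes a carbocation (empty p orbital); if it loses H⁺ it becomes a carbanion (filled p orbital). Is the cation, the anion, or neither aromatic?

The cation

In both ions every ring atom is sp² and contributes a p orbital, so both rings are fully conjugated.
Cation: 5 × 2 + 0 = 10 π electrons → 4(2)+2, aromatic.
Anion: 5 × 2 + 2 = 12 π electrons → 4(3), antiaromatic.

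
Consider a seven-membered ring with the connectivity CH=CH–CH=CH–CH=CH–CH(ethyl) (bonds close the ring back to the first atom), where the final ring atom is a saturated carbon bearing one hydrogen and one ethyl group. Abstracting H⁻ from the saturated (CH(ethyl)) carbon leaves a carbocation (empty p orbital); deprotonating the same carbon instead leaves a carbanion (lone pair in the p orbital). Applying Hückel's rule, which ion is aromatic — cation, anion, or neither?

Both ions have a continuous loop of p orbitals — each ring atom is sp².
Cation: 3 × 2 + 0 = 6 π electrons → 4(1)+2, aromatic.
Anion: 3 × 2 + 2 = 8 π electrons → 4(2), antiaromatic.

The cation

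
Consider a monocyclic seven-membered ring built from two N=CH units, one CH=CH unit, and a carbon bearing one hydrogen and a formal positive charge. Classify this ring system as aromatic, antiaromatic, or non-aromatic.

Aromatic

Every ring atom contributes a p orbital perpendicular to the ring (the double-bond atoms are sp², each contributing one p electron; each sp² =N– keeps its lone pair in-plane and puts one electron into the π system; the carbocation has an empty p orbital), so the π system is cyclic and fully conjugated.
Counting π electrons: 3 × 2 = 6 from the double-bond units + 0 from the CH(+) atom = 6.
That gives a 4n+2 count (6, n = 1).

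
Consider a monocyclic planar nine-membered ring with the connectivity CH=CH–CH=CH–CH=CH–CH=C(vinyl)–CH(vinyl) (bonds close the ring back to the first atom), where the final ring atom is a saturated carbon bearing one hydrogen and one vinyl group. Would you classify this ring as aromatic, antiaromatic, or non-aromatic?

Non-aromatic

At the CH(vinyl) position, that saturated carbon is sp³ and has no p orbital in the ring π system; the ring's p-orbital overlap is broken there.
A ring that is not fully conjugated cannot be aromatic or antiaromatic regardless of its π-electron count.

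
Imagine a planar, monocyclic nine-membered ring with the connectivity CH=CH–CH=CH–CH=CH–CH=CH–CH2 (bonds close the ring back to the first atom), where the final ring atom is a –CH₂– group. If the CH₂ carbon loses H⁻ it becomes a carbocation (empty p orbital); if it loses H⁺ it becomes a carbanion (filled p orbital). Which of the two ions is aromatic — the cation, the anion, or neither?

Once that carbon is sp², every ring atom has a p orbital and both ions are fully conjugated.
Cation: 4 × 2 + 0 = 8 π electrons → 4(2), antiaromatic.
Anion: 4 × 2 + 2 = 10 π electrons → 4(2)+2, aromatic.

The anion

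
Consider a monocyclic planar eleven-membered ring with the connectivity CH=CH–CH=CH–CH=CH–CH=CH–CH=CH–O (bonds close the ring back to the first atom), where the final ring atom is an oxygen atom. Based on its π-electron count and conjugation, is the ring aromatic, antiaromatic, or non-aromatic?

Antiaromatic

Check conjugation: the double-bond atoms are sp², each contributing one p electron; the oxygen donates one lone pair from its p orbital — every position has a p orbital, so the cyclic π system is continuous.
Counting π electrons: 5 × 2 = 10 from the double-bond units + 2 from the O atom = 12.
12 = 4(3); a planar, fully conjugated 4n system is antiaromatic.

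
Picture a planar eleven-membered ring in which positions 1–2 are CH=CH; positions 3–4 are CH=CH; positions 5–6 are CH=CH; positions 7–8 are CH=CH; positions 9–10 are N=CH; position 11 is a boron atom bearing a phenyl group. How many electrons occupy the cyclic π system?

10

Check conjugation: each doubly-bonded ring atom is sp² with one p-orbital electron; each sp² =N– keeps its lone pair in-plane and puts one electron into the π system; the boron has an empty p orbital — every position has a p orbital, so the cyclic π system is continuous.
Tallying contributions gives 5 × 2 = 10 from the double-bond units + 0 from the B(phenyl) atom = 10.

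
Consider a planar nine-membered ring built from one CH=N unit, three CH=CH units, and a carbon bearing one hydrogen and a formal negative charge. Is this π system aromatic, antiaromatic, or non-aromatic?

Aromatic

Check conjugation: the double-bond atoms are sp², each contributing one p electron; each =N– nitrogen is pyridine-type (lone pair in the sp² plane, one electron in the p orbital); the carbanion's lone pair occupies the p orbital — every position has a p orbital, so the cyclic π system is continuous.
Counting π electrons: 4 × 2 = 8 from the double-bond units + 2 from the CH(-) atom = 10.
Since 10 = 4·2 + 2, the ring meets the 4n+2 criterion.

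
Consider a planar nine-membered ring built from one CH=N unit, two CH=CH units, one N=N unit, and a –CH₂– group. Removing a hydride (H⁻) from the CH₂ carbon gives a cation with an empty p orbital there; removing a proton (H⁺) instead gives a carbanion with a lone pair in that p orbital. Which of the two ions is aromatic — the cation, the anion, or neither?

In both ions every ring atom is sp² and contributes a p orbital, so both rings are fully conjugated.
Cation: 4 × 2 + 0 = 8 π electrons → 4(2), antiaromatic.
Anion: 4 × 2 + 2 = 10 π electrons → 4(2)+2, aromatic.

The anion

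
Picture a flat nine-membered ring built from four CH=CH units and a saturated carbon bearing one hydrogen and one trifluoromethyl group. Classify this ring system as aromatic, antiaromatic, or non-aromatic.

Non-aromatic

The CH(trifluoromethyl) position has four σ bonds — that saturated carbon is sp³ and has no p orbital in the ring π system — so the cyclic conjugation is interrupted.
Hückel's rule only applies to fully conjugated rings, so this one is simply non-aromatic.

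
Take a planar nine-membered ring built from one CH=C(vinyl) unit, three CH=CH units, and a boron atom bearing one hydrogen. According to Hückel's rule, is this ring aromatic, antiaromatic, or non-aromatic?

Check conjugation: each doubly-bonded ring atom is sp² with one p-orbital electron; the boron has an empty p orbital — every position has a p orbital, so the cyclic π system is continuous.
Tallying contributions gives 4 × 2 = 8 from the double-bond units + 0 from the BH atom = 8.
8 = 4(2); a planar, fully conjugated 4n system is antiaromatic.

Antiaromatic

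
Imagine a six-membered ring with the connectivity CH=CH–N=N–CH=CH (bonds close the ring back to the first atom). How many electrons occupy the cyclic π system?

All ring atoms are sp² and supply a p orbital to the ring (every atom in a ring double bond is sp² and brings one electron to the p orbital; the doubly-bonded nitrogens are pyridine-type — their lone pairs lie in the ring plane, leaving one electron in the p orbital); the conjugation is uninterrupted.
π-electron count: 3 × 2 = 6 from the 3 double-bond units.

6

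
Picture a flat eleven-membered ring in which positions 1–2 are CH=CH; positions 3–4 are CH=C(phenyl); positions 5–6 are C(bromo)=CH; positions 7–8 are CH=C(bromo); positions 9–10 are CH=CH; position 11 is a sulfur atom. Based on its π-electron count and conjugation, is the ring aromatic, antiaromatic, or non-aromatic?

Antiaromatic

The p orbitals form a continuous loop: every atom in a ring double bond is sp² and brings one electron to the p orbital; the sulfur donates one lone pair from its p orbital. The ring is fully conjugated.
Adding the contributions, 5 × 2 = 10 from the double-bond units + 2 from the S atom = 12.
12 = 4(3); a planar, fully conjugated 4n system is antiaromatic.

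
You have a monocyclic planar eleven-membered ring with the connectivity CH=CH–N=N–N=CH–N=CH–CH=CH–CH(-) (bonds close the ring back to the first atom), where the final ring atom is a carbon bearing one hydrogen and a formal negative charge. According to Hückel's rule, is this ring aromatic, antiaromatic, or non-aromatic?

All ring atoms are sp² and supply a p orbital to the ring (the double-bond atoms are sp², each contributing one p electron; the doubly-bonded nitrogens are pyridine-type — their lone pairs lie in the ring plane, leaving one electron in the p orbital; the carbanion's lone pair occupies the p orbital); the conjugation is uninterrupted.
Adding the contributions, 5 × 2 = 10 from the double-bond units + 2 from the CH(-) atom = 12.
A 4n π count (12, n = 3) in a planar conjugated ring means antiaromatic.

Antiaromatic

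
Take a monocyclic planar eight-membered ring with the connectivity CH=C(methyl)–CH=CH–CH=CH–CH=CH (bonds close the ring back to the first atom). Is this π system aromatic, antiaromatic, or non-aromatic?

Antiaromatic

The p orbitals form a continuous loop: every atom in a ring double bond is sp² and brings one electron to the p orbital. The ring is fully conjugated.
Counting π electrons: 4 × 2 = 8 from the 4 double-bond units.
A 4n π count (8, n = 2) in a planar conjugated ring means antiaromatic.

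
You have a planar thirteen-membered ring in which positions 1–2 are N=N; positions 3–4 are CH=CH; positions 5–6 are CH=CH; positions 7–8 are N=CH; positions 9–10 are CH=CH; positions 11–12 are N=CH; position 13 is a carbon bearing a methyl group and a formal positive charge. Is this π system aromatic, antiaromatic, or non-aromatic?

Antiaromatic

Every ring atom contributes a p orbital perpendicular to the ring (each doubly-bonded ring atom is sp² with one p-orbital electron; each =N– nitrogen is pyridine-type (lone pair in the sp² plane, one electron in the p orbital); the carbocation has an empty p orbital), so the π system is cyclic and fully conjugated.
Tallying contributions gives 6 × 2 = 12 from the double-bond units + 0 from the C(methyl)(+) atom = 12.
12 = 4(3); a planar, fully conjugated 4n system is antiaromatic.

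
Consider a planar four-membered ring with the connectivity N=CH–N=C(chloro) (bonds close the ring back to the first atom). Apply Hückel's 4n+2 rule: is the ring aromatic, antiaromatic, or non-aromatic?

Check conjugation: every atom in a ring double bond is sp² and brings one electron to the p orbital; the doubly-bonded nitrogens are pyridine-type — their lone pairs lie in the ring plane, leaving one electron in the p orbital — every position has a p orbital, so the cyclic π system is continuous.
Counting π electrons: 2 × 2 = 4 from the 2 double-bond units.
4 is a 4n count (n = 1), so the planar conjugated ring is antiaromatic.

Antiaromatic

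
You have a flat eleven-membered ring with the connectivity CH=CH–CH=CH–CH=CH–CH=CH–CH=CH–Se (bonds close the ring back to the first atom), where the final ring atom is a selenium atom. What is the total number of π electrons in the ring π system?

Every ring atom contributes a p orbital perpendicular to the ring (each doubly-bonded ring atom is sp² with one p-orbital electron; the selenium donates one lone pair from its p orbital), so the π system is cyclic and fully conjugated.
Adding the contributions, 5 × 2 = 10 from the double-bond units + 2 from the Se atom = 12.

12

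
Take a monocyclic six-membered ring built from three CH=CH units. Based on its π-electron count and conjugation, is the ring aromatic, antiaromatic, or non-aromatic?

The p orbitals form a continuous loop: the double-bond atoms are sp², each contributing one p electron. The ring is fully conjugated.
Counting π electrons: 3 × 2 = 6 from the 3 double-bond units.
6 = 4(1) + 2, which satisfies Hückel's 4n+2 rule.

Aromatic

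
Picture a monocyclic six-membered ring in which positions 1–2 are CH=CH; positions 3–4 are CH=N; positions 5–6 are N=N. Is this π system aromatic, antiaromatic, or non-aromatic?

All ring atoms are sp² and supply a p orbital to the ring (the double-bond atoms are sp², each contributing one p electron; each sp² =N– keeps its lone pair in-plane and puts one electron into the π system); the conjugation is uninterrupted.
π-electron count: 3 × 2 = 6 from the 3 double-bond units.
That gives a 4n+2 count (6, n = 1).

Aromatic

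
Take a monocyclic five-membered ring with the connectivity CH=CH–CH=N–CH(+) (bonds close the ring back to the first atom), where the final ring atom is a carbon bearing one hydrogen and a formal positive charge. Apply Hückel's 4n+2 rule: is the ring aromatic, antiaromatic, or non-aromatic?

Antiaromatic

The p orbitals form a continuous loop: the double-bond atoms are sp², each contributing one p electron; each sp² =N– keeps its lone pair in-plane and puts one electron into the π system; the carbocation has an empty p orbital. The ring is fully conjugated.
Counting π electrons: 2 × 2 = 4 from the double-bond units + 0 from the CH(+) atom = 4.
4 = 4(1); a planar, fully conjugated 4n system is antiaromatic.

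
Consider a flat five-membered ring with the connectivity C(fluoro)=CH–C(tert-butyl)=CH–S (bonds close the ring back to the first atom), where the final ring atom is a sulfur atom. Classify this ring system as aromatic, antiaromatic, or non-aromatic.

Aromatic

Every ring atom contributes a p orbital perpendicular to the ring (each doubly-bonded ring atom is sp² with one p-orbital electron; the sulfur donates one lone pair from its p orbital), so the π system is cyclic and fully conjugated.
Adding the contributions, 2 × 2 = 4 from the double-bond units + 2 from the S atom = 6.
6 = 4(1) + 2, which satisfies Hückel's 4n+2 rule.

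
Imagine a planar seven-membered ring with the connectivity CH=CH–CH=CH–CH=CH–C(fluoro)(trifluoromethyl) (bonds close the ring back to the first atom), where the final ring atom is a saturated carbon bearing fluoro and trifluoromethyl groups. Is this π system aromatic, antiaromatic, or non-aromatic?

Non-aromatic

The C(fluoro)(trifluoromethyl) position has four σ bonds — that saturated carbon is sp³ and has no p orbital in the ring π system — so the cyclic conjugation is interrupted.
A ring that is not fully conjugated cannot be aromatic or antiaromatic regardless of its π-electron count.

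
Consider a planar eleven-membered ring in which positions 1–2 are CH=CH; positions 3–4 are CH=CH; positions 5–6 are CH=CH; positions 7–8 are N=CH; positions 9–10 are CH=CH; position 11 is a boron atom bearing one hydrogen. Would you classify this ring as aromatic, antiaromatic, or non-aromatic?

Check conjugation: every atom in a ring double bond is sp² and brings one electron to the p orbital; the doubly-bonded nitrogens are pyridine-type — their lone pairs lie in the ring plane, leaving one electron in the p orbital; the boron has an empty p orbital — every position has a p orbital, so the cyclic π system is continuous.
Adding the contributions, 5 × 2 = 10 from the double-bond units + 0 from the BH atom = 10.
10 = 4(2) + 2, which satisfies Hückel's 4n+2 rule.

Aromatic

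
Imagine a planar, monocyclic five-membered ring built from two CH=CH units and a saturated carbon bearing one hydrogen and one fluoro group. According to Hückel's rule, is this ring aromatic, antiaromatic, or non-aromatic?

At the CH(fluoro) position, that saturated carbon is sp³ and has no p orbital in the ring π system; the ring's p-orbital overlap is broken there.
A ring that is not fully conjugated cannot be aromatic or antiaromatic regardless of its π-electron count.

Non-aromatic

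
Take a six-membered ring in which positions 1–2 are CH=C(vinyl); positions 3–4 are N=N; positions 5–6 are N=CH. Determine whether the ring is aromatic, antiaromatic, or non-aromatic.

Every ring atom contributes a p orbital perpendicular to the ring (every atom in a ring double bond is sp² and brings one electron to the p orbital; each =N– nitrogen is pyridine-type (lone pair in the sp² plane, one electron in the p orbital)), so the π system is cyclic and fully conjugated.
Adding the contributions, 3 × 2 = 6 from the 3 double-bond units.
Since 6 = 4·1 + 2, the ring meets the 4n+2 criterion.

Aromatic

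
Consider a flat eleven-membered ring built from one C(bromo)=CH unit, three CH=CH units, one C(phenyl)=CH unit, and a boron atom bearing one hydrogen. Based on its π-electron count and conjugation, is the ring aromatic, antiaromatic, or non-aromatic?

All ring atoms are sp² and supply a p orbital to the ring (the double-bond atoms are sp², each contributing one p electron; the boron has an empty p orbital); the conjugation is uninterrupted.
Tallying contributions gives 5 × 2 = 10 from the double-bond units + 0 from the BH atom = 10.
That gives a 4n+2 count (10, n = 2).

Aromatic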